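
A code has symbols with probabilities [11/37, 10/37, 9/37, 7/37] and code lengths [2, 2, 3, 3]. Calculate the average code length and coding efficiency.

Average length L = Σ p_i × l_i = 2.4324 bits
Entropy H = 1.9810 bits
Efficiency η = H/L × 100% = 81.44%


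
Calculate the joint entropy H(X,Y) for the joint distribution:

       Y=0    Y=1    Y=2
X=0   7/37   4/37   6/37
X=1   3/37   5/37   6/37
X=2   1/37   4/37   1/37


H(X,Y) = -Σ p(x,y) log₂ p(x,y)
  p(0,0)=7/37: -0.1892 × log₂(0.1892) = 0.4545
  p(0,1)=4/37: -0.1081 × log₂(0.1081) = 0.3470
  p(0,2)=6/37: -0.1622 × log₂(0.1622) = 0.4256
  p(1,0)=3/37: -0.0811 × log₂(0.0811) = 0.2939
  p(1,1)=5/37: -0.1351 × log₂(0.1351) = 0.3902
  p(1,2)=6/37: -0.1622 × log₂(0.1622) = 0.4256
  p(2,0)=1/37: -0.0270 × log₂(0.0270) = 0.1408
  p(2,1)=4/37: -0.1081 × log₂(0.1081) = 0.3470
  p(2,2)=1/37: -0.0270 × log₂(0.0270) = 0.1408
H(X,Y) = 2.9652 bits


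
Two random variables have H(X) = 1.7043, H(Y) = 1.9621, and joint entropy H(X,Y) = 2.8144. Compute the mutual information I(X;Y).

I(X;Y) = H(X) + H(Y) - H(X,Y)
I(X;Y) = 1.7043 + 1.9621 - 2.8144 = 0.852 bits


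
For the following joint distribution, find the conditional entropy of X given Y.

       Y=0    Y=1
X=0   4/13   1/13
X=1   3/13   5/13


H(X|Y) = Σ_y p(y) H(X|Y=y)
  p(Y=0) = 7/13, H(X|Y=0) = 0.9852
  p(Y=1) = 6/13, H(X|Y=1) = 0.6500
H(X|Y) = 0.5385×0.9852 + 0.4615×0.6500 = 0.8305 bits


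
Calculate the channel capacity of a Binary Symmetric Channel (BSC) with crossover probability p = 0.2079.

For BSC with error probability p:
C = 1 - H(p) where H(p) is binary entropy
H(0.2079) = -0.2079 × log₂(0.2079) - 0.7921 × log₂(0.7921)
H(p) = 0.7374
C = 1 - 0.7374 = 0.2626 bits/use


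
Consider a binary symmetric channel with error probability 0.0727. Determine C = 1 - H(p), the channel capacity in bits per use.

For BSC with error probability p:
C = 1 - H(p) where H(p) is binary entropy
H(0.0727) = -0.0727 × log₂(0.0727) - 0.9273 × log₂(0.9273)
H(p) = 0.3759
C = 1 - 0.3759 = 0.6241 bits/use


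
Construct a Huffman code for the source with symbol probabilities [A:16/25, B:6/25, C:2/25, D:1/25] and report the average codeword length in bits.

Huffman tree construction:
Combine smallest probabilities repeatedly
Resulting codes:
  A: 1 (length 1)
  B: 01 (length 2)
  C: 001 (length 3)
  D: 000 (length 3)
Average length = Σ p(s) × length(s) = 1.4800 bits


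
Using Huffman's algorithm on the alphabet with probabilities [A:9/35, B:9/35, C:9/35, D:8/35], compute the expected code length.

Huffman tree construction:
Combine smallest probabilities repeatedly
Resulting codes:
  A: 01 (length 2)
  B: 10 (length 2)
  C: 11 (length 2)
  D: 00 (length 2)
Average length = Σ p(s) × length(s) = 2.0000 bits


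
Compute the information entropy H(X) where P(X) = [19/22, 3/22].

H(X) = -Σ p(x) log₂ p(x)
  -19/22 × log₂(19/22) = 0.1827
  -3/22 × log₂(3/22) = 0.3920
H(X) = 0.5746 bits


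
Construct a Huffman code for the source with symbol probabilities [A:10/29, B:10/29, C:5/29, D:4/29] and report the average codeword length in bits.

Huffman tree construction:
Combine smallest probabilities repeatedly
Resulting codes:
  A: 11 (length 2)
  B: 0 (length 1)
  C: 101 (length 3)
  D: 100 (length 3)
Average length = Σ p(s) × length(s) = 1.9655 bits


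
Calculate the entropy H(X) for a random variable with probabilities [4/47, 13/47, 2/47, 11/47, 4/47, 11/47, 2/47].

H(X) = -Σ p(x) log₂ p(x)
  -4/47 × log₂(4/47) = 0.3025
  -13/47 × log₂(13/47) = 0.5128
  -2/47 × log₂(2/47) = 0.1938
  -11/47 × log₂(11/47) = 0.4904
  -4/47 × log₂(4/47) = 0.3025
  -11/47 × log₂(11/47) = 0.4904
  -2/47 × log₂(2/47) = 0.1938
H(X) = 2.4862 bits


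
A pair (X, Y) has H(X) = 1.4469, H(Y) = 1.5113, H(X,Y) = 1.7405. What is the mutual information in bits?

I(X;Y) = H(X) + H(Y) - H(X,Y)
I(X;Y) = 1.4469 + 1.5113 - 1.7405 = 1.2177 bits


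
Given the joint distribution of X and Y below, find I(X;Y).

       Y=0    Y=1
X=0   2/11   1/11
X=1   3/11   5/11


H(X) = 0.8454, H(Y) = 0.9940, H(X,Y) = 1.7899
I(X;Y) = H(X) + H(Y) - H(X,Y) = 0.0495 bits


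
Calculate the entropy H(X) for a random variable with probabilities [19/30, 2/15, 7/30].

H(X) = -Σ p(x) log₂ p(x)
  -19/30 × log₂(19/30) = 0.4173
  -2/15 × log₂(2/15) = 0.3876
  -7/30 × log₂(7/30) = 0.4899
H(X) = 1.2948 bits


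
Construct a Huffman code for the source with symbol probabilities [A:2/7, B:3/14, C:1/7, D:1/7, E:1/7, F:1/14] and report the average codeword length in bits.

Huffman tree construction:
Combine smallest probabilities repeatedly
Resulting codes:
  A: 10 (length 2)
  B: 00 (length 2)
  C: 011 (length 3)
  D: 110 (length 3)
  E: 111 (length 3)
  F: 010 (length 3)
Average length = Σ p(s) × length(s) = 2.5000 bits


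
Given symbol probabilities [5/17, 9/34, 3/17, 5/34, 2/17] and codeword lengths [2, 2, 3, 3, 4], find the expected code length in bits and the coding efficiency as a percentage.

Average length L = Σ p_i × l_i = 2.5588 bits
Entropy H = 2.2384 bits
Efficiency η = H/L × 100% = 87.48%


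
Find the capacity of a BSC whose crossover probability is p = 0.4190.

For BSC with error probability p:
C = 1 - H(p) where H(p) is binary entropy
H(0.4190) = -0.4190 × log₂(0.4190) - 0.5810 × log₂(0.5810)
H(p) = 0.9810
C = 1 - 0.9810 = 0.0190 bits/use


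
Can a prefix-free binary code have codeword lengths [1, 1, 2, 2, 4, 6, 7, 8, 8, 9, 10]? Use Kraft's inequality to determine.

Kraft inequality: Σ 2^(-l_i) ≤ 1 for prefix-free code
Calculating: 2^(-1) + 2^(-1) + 2^(-2) + 2^(-2) + 2^(-4) + 2^(-6) + 2^(-7) + 2^(-8) + 2^(-8) + 2^(-9) + 2^(-10)
= 0.5 + 0.5 + 0.25 + 0.25 + 0.0625 + 0.015625 + 0.0078125 + 0.00390625 + 0.00390625 + 0.001953125 + 0.0009765625
= 1.5967
Since 1.5967 > 1, prefix-free code does not exist


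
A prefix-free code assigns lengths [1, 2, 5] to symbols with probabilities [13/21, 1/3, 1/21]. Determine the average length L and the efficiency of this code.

Average length L = Σ p_i × l_i = 1.5238 bits
Entropy H = 1.1658 bits
Efficiency η = H/L × 100% = 76.50%


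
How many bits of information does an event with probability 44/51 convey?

Information content I(x) = -log₂(p(x))
I = -log₂(44/51) = -log₂(0.8627)
I = 0.2130 bits


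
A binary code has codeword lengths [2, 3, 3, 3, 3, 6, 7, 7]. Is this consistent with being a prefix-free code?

Kraft inequality: Σ 2^(-l_i) ≤ 1 for prefix-free code
Calculating: 2^(-2) + 2^(-3) + 2^(-3) + 2^(-3) + 2^(-3) + 2^(-6) + 2^(-7) + 2^(-7)
= 0.25 + 0.125 + 0.125 + 0.125 + 0.125 + 0.015625 + 0.0078125 + 0.0078125
= 0.7812
Since 0.7812 ≤ 1, prefix-free code exists


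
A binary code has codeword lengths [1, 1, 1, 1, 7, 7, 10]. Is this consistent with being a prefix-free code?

Kraft inequality: Σ 2^(-l_i) ≤ 1 for prefix-free code
Calculating: 2^(-1) + 2^(-1) + 2^(-1) + 2^(-1) + 2^(-7) + 2^(-7) + 2^(-10)
= 0.5 + 0.5 + 0.5 + 0.5 + 0.0078125 + 0.0078125 + 0.0009765625
= 2.0166
Since 2.0166 > 1, prefix-free code does not exist


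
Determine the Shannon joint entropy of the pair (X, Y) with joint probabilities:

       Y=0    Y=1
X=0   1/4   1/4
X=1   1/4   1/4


H(X,Y) = -Σ p(x,y) log₂ p(x,y)
  p(0,0)=1/4: -0.2500 × log₂(0.2500) = 0.5000
  p(0,1)=1/4: -0.2500 × log₂(0.2500) = 0.5000
  p(1,0)=1/4: -0.2500 × log₂(0.2500) = 0.5000
  p(1,1)=1/4: -0.2500 × log₂(0.2500) = 0.5000
H(X,Y) = 2.0000 bits


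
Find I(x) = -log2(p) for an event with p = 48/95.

Information content I(x) = -log₂(p(x))
I = -log₂(48/95) = -log₂(0.5053)
I = 0.9849 bits


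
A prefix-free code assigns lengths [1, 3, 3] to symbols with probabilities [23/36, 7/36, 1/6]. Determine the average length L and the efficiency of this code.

Average length L = Σ p_i × l_i = 1.7222 bits
Entropy H = 1.3032 bits
Efficiency η = H/L × 100% = 75.67%


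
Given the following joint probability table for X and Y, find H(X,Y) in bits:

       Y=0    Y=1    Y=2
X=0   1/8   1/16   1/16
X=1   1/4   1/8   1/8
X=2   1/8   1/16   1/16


H(X,Y) = -Σ p(x,y) log₂ p(x,y)
  p(0,0)=1/8: -0.1250 × log₂(0.1250) = 0.3750
  p(0,1)=1/16: -0.0625 × log₂(0.0625) = 0.2500
  p(0,2)=1/16: -0.0625 × log₂(0.0625) = 0.2500
  p(1,0)=1/4: -0.2500 × log₂(0.2500) = 0.5000
  p(1,1)=1/8: -0.1250 × log₂(0.1250) = 0.3750
  p(1,2)=1/8: -0.1250 × log₂(0.1250) = 0.3750
  p(2,0)=1/8: -0.1250 × log₂(0.1250) = 0.3750
  p(2,1)=1/16: -0.0625 × log₂(0.0625) = 0.2500
  p(2,2)=1/16: -0.0625 × log₂(0.0625) = 0.2500
H(X,Y) = 3.0000 bits


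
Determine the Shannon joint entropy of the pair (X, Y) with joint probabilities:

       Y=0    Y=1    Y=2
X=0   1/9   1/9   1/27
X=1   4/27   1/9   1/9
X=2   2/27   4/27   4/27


H(X,Y) = -Σ p(x,y) log₂ p(x,y)
  p(0,0)=1/9: -0.1111 × log₂(0.1111) = 0.3522
  p(0,1)=1/9: -0.1111 × log₂(0.1111) = 0.3522
  p(0,2)=1/27: -0.0370 × log₂(0.0370) = 0.1761
  p(1,0)=4/27: -0.1481 × log₂(0.1481) = 0.4081
  p(1,1)=1/9: -0.1111 × log₂(0.1111) = 0.3522
  p(1,2)=1/9: -0.1111 × log₂(0.1111) = 0.3522
  p(2,0)=2/27: -0.0741 × log₂(0.0741) = 0.2781
  p(2,1)=4/27: -0.1481 × log₂(0.1481) = 0.4081
  p(2,2)=4/27: -0.1481 × log₂(0.1481) = 0.4081
H(X,Y) = 3.0875 bits


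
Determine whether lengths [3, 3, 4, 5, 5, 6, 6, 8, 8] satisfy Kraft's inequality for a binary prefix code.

Kraft inequality: Σ 2^(-l_i) ≤ 1 for prefix-free code
Calculating: 2^(-3) + 2^(-3) + 2^(-4) + 2^(-5) + 2^(-5) + 2^(-6) + 2^(-6) + 2^(-8) + 2^(-8)
= 0.125 + 0.125 + 0.0625 + 0.03125 + 0.03125 + 0.015625 + 0.015625 + 0.00390625 + 0.00390625
= 0.4141
Since 0.4141 ≤ 1, prefix-free code exists


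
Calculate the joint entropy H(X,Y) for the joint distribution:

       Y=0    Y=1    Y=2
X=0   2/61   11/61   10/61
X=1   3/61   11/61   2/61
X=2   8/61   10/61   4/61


H(X,Y) = -Σ p(x,y) log₂ p(x,y)
  p(0,0)=2/61: -0.0328 × log₂(0.0328) = 0.1617
  p(0,1)=11/61: -0.1803 × log₂(0.1803) = 0.4456
  p(0,2)=10/61: -0.1639 × log₂(0.1639) = 0.4277
  p(1,0)=3/61: -0.0492 × log₂(0.0492) = 0.2137
  p(1,1)=11/61: -0.1803 × log₂(0.1803) = 0.4456
  p(1,2)=2/61: -0.0328 × log₂(0.0328) = 0.1617
  p(2,0)=8/61: -0.1311 × log₂(0.1311) = 0.3844
  p(2,1)=10/61: -0.1639 × log₂(0.1639) = 0.4277
  p(2,2)=4/61: -0.0656 × log₂(0.0656) = 0.2578
H(X,Y) = 2.9258 bits


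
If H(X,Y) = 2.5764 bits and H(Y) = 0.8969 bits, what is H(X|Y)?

Chain rule: H(X,Y) = H(X|Y) + H(Y)
H(X|Y) = H(X,Y) - H(Y) = 2.5764 - 0.8969 = 1.6795 bits


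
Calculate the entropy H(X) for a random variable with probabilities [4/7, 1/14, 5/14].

H(X) = -Σ p(x) log₂ p(x)
  -4/7 × log₂(4/7) = 0.4613
  -1/14 × log₂(1/14) = 0.2720
  -5/14 × log₂(5/14) = 0.5305
H(X) = 1.2638 bits


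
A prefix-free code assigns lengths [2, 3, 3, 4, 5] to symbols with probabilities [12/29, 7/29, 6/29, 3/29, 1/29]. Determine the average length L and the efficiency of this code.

Average length L = Σ p_i × l_i = 2.7586 bits
Entropy H = 1.9981 bits
Efficiency η = H/L × 100% = 72.43%


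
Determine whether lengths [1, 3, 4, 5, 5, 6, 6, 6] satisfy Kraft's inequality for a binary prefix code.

Kraft inequality: Σ 2^(-l_i) ≤ 1 for prefix-free code
Calculating: 2^(-1) + 2^(-3) + 2^(-4) + 2^(-5) + 2^(-5) + 2^(-6) + 2^(-6) + 2^(-6)
= 0.5 + 0.125 + 0.0625 + 0.03125 + 0.03125 + 0.015625 + 0.015625 + 0.015625
= 0.7969
Since 0.7969 ≤ 1, prefix-free code exists


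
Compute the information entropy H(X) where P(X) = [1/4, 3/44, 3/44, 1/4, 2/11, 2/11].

H(X) = -Σ p(x) log₂ p(x)
  -1/4 × log₂(1/4) = 0.5000
  -3/44 × log₂(3/44) = 0.2642
  -3/44 × log₂(3/44) = 0.2642
  -1/4 × log₂(1/4) = 0.5000
  -2/11 × log₂(2/11) = 0.4472
  -2/11 × log₂(2/11) = 0.4472
H(X) = 2.4227 bits


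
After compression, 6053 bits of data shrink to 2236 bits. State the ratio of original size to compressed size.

Compression ratio = Original / Compressed
= 6053 / 2236 = 2.71:1


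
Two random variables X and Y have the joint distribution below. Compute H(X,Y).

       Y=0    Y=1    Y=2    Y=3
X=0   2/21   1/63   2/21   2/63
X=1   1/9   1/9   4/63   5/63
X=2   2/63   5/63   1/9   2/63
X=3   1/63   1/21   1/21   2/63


H(X,Y) = -Σ p(x,y) log₂ p(x,y)
  p(0,0)=2/21: -0.0952 × log₂(0.0952) = 0.3231
  p(0,1)=1/63: -0.0159 × log₂(0.0159) = 0.0949
  p(0,2)=2/21: -0.0952 × log₂(0.0952) = 0.3231
  p(0,3)=2/63: -0.0317 × log₂(0.0317) = 0.1580
  p(1,0)=1/9: -0.1111 × log₂(0.1111) = 0.3522
  p(1,1)=1/9: -0.1111 × log₂(0.1111) = 0.3522
  p(1,2)=4/63: -0.0635 × log₂(0.0635) = 0.2525
  p(1,3)=5/63: -0.0794 × log₂(0.0794) = 0.2901
  p(2,0)=2/63: -0.0317 × log₂(0.0317) = 0.1580
  p(2,1)=5/63: -0.0794 × log₂(0.0794) = 0.2901
  p(2,2)=1/9: -0.1111 × log₂(0.1111) = 0.3522
  p(2,3)=2/63: -0.0317 × log₂(0.0317) = 0.1580
  p(3,0)=1/63: -0.0159 × log₂(0.0159) = 0.0949
  p(3,1)=1/21: -0.0476 × log₂(0.0476) = 0.2092
  p(3,2)=1/21: -0.0476 × log₂(0.0476) = 0.2092
  p(3,3)=2/63: -0.0317 × log₂(0.0317) = 0.1580
H(X,Y) = 3.7756 bits


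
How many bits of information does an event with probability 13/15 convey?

Information content I(x) = -log₂(p(x))
I = -log₂(13/15) = -log₂(0.8667)
I = 0.2065 bits


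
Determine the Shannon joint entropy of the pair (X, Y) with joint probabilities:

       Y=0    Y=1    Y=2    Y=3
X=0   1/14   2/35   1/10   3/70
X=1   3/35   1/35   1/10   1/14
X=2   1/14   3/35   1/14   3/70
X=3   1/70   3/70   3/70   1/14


H(X,Y) = -Σ p(x,y) log₂ p(x,y)
  p(0,0)=1/14: -0.0714 × log₂(0.0714) = 0.2720
  p(0,1)=2/35: -0.0571 × log₂(0.0571) = 0.2360
  p(0,2)=1/10: -0.1000 × log₂(0.1000) = 0.3322
  p(0,3)=3/70: -0.0429 × log₂(0.0429) = 0.1948
  p(1,0)=3/35: -0.0857 × log₂(0.0857) = 0.3038
  p(1,1)=1/35: -0.0286 × log₂(0.0286) = 0.1466
  p(1,2)=1/10: -0.1000 × log₂(0.1000) = 0.3322
  p(1,3)=1/14: -0.0714 × log₂(0.0714) = 0.2720
  p(2,0)=1/14: -0.0714 × log₂(0.0714) = 0.2720
  p(2,1)=3/35: -0.0857 × log₂(0.0857) = 0.3038
  p(2,2)=1/14: -0.0714 × log₂(0.0714) = 0.2720
  p(2,3)=3/70: -0.0429 × log₂(0.0429) = 0.1948
  p(3,0)=1/70: -0.0143 × log₂(0.0143) = 0.0876
  p(3,1)=3/70: -0.0429 × log₂(0.0429) = 0.1948
  p(3,2)=3/70: -0.0429 × log₂(0.0429) = 0.1948
  p(3,3)=1/14: -0.0714 × log₂(0.0714) = 0.2720
H(X,Y) = 3.8809 bits


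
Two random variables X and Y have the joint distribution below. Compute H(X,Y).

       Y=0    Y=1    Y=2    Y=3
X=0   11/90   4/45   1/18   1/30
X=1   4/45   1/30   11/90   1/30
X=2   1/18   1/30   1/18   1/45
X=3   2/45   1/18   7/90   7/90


H(X,Y) = -Σ p(x,y) log₂ p(x,y)
  p(0,0)=11/90: -0.1222 × log₂(0.1222) = 0.3706
  p(0,1)=4/45: -0.0889 × log₂(0.0889) = 0.3104
  p(0,2)=1/18: -0.0556 × log₂(0.0556) = 0.2317
  p(0,3)=1/30: -0.0333 × log₂(0.0333) = 0.1636
  p(1,0)=4/45: -0.0889 × log₂(0.0889) = 0.3104
  p(1,1)=1/30: -0.0333 × log₂(0.0333) = 0.1636
  p(1,2)=11/90: -0.1222 × log₂(0.1222) = 0.3706
  p(1,3)=1/30: -0.0333 × log₂(0.0333) = 0.1636
  p(2,0)=1/18: -0.0556 × log₂(0.0556) = 0.2317
  p(2,1)=1/30: -0.0333 × log₂(0.0333) = 0.1636
  p(2,2)=1/18: -0.0556 × log₂(0.0556) = 0.2317
  p(2,3)=1/45: -0.0222 × log₂(0.0222) = 0.1220
  p(3,0)=2/45: -0.0444 × log₂(0.0444) = 0.1996
  p(3,1)=1/18: -0.0556 × log₂(0.0556) = 0.2317
  p(3,2)=7/90: -0.0778 × log₂(0.0778) = 0.2866
  p(3,3)=7/90: -0.0778 × log₂(0.0778) = 0.2866
H(X,Y) = 3.8378 bits


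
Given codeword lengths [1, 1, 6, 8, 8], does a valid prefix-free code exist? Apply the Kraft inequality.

Kraft inequality: Σ 2^(-l_i) ≤ 1 for prefix-free code
Calculating: 2^(-1) + 2^(-1) + 2^(-6) + 2^(-8) + 2^(-8)
= 0.5 + 0.5 + 0.015625 + 0.00390625 + 0.00390625
= 1.0234
Since 1.0234 > 1, prefix-free code does not exist


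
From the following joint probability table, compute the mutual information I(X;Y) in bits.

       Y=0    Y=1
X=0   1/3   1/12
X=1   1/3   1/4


H(X) = 0.9799, H(Y) = 0.9183, H(X,Y) = 1.8554
I(X;Y) = H(X) + H(Y) - H(X,Y) = 0.0428 bits


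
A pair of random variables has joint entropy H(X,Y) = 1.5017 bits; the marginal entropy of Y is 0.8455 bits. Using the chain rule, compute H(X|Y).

Chain rule: H(X,Y) = H(X|Y) + H(Y)
H(X|Y) = H(X,Y) - H(Y) = 1.5017 - 0.8455 = 0.6562 bits


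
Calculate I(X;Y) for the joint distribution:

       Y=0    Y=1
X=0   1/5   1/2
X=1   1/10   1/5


H(X) = 0.8813, H(Y) = 0.8813, H(X,Y) = 1.7610
I(X;Y) = H(X) + H(Y) - H(X,Y) = 0.0016 bits


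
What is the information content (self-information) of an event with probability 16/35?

Information content I(x) = -log₂(p(x))
I = -log₂(16/35) = -log₂(0.4571)
I = 1.1293 bits


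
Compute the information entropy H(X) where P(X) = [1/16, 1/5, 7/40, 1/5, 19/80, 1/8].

H(X) = -Σ p(x) log₂ p(x)
  -1/16 × log₂(1/16) = 0.2500
  -1/5 × log₂(1/5) = 0.4644
  -7/40 × log₂(7/40) = 0.4401
  -1/5 × log₂(1/5) = 0.4644
  -19/80 × log₂(19/80) = 0.4926
  -1/8 × log₂(1/8) = 0.3750
H(X) = 2.4864 bits


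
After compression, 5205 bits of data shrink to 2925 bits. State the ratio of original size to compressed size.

Compression ratio = Original / Compressed
= 5205 / 2925 = 1.78:1


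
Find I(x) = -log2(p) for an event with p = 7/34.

Information content I(x) = -log₂(p(x))
I = -log₂(7/34) = -log₂(0.2059)
I = 2.2801 bits


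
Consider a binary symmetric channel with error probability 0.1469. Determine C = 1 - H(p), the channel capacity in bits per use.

For BSC with error probability p:
C = 1 - H(p) where H(p) is binary entropy
H(0.1469) = -0.1469 × log₂(0.1469) - 0.8531 × log₂(0.8531)
H(p) = 0.6020
C = 1 - 0.6020 = 0.3980 bits/use


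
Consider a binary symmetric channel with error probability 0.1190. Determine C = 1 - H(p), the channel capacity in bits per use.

For BSC with error probability p:
C = 1 - H(p) where H(p) is binary entropy
H(0.1190) = -0.1190 × log₂(0.1190) - 0.8810 × log₂(0.8810)
H(p) = 0.5265
C = 1 - 0.5265 = 0.4735 bits/use


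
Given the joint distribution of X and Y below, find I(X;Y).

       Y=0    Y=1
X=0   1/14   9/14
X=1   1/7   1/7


H(X) = 0.8631, H(Y) = 0.7496, H(X,Y) = 1.4838
I(X;Y) = H(X) + H(Y) - H(X,Y) = 0.1289 bits


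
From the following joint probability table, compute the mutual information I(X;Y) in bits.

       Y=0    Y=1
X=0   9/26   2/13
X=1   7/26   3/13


H(X) = 1.0000, H(Y) = 0.9612, H(X,Y) = 1.9431
I(X;Y) = H(X) + H(Y) - H(X,Y) = 0.0181 bits


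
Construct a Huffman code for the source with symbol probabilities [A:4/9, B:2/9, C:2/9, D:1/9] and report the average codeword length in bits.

Huffman tree construction:
Combine smallest probabilities repeatedly
Resulting codes:
  A: 0 (length 1)
  B: 111 (length 3)
  C: 10 (length 2)
  D: 110 (length 3)
Average length = Σ p(s) × length(s) = 1.8889 bits


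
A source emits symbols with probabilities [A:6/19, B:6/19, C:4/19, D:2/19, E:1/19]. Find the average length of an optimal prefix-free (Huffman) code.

Huffman tree construction:
Combine smallest probabilities repeatedly
Resulting codes:
  A: 10 (length 2)
  B: 11 (length 2)
  C: 01 (length 2)
  D: 001 (length 3)
  E: 000 (length 3)
Average length = Σ p(s) × length(s) = 2.1579 bits


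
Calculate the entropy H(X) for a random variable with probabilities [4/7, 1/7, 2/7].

H(X) = -Σ p(x) log₂ p(x)
  -4/7 × log₂(4/7) = 0.4613
  -1/7 × log₂(1/7) = 0.4011
  -2/7 × log₂(2/7) = 0.5164
H(X) = 1.3788 bits


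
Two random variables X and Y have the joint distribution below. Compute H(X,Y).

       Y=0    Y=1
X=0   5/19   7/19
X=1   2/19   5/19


H(X,Y) = -Σ p(x,y) log₂ p(x,y)
  p(0,0)=5/19: -0.2632 × log₂(0.2632) = 0.5068
  p(0,1)=7/19: -0.3684 × log₂(0.3684) = 0.5307
  p(1,0)=2/19: -0.1053 × log₂(0.1053) = 0.3419
  p(1,1)=5/19: -0.2632 × log₂(0.2632) = 0.5068
H(X,Y) = 1.8863 bits


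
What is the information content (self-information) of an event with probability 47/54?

Information content I(x) = -log₂(p(x))
I = -log₂(47/54) = -log₂(0.8704)
I = 0.2003 bits


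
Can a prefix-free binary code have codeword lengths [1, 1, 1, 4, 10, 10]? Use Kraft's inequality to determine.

Kraft inequality: Σ 2^(-l_i) ≤ 1 for prefix-free code
Calculating: 2^(-1) + 2^(-1) + 2^(-1) + 2^(-4) + 2^(-10) + 2^(-10)
= 0.5 + 0.5 + 0.5 + 0.0625 + 0.0009765625 + 0.0009765625
= 1.5645
Since 1.5645 > 1, prefix-free code does not exist


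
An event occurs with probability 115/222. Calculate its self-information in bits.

Information content I(x) = -log₂(p(x))
I = -log₂(115/222) = -log₂(0.5180)
I = 0.9489 bits


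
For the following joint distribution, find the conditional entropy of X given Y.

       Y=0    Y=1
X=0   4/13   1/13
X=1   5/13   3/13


H(X|Y) = Σ_y p(y) H(X|Y=y)
  p(Y=0) = 9/13, H(X|Y=0) = 0.9911
  p(Y=1) = 4/13, H(X|Y=1) = 0.8113
H(X|Y) = 0.6923×0.9911 + 0.3077×0.8113 = 0.9358 bits


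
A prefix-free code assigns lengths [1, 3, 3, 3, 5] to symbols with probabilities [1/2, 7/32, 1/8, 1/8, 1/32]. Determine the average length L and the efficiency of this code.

Average length L = Σ p_i × l_i = 2.0625 bits
Entropy H = 1.8859 bits
Efficiency η = H/L × 100% = 91.44%


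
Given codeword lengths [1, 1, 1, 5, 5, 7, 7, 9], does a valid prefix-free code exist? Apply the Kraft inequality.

Kraft inequality: Σ 2^(-l_i) ≤ 1 for prefix-free code
Calculating: 2^(-1) + 2^(-1) + 2^(-1) + 2^(-5) + 2^(-5) + 2^(-7) + 2^(-7) + 2^(-9)
= 0.5 + 0.5 + 0.5 + 0.03125 + 0.03125 + 0.0078125 + 0.0078125 + 0.001953125
= 1.5801
Since 1.5801 > 1, prefix-free code does not exist


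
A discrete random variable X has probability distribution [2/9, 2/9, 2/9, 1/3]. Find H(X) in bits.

H(X) = -Σ p(x) log₂ p(x)
  -2/9 × log₂(2/9) = 0.4822
  -2/9 × log₂(2/9) = 0.4822
  -2/9 × log₂(2/9) = 0.4822
  -1/3 × log₂(1/3) = 0.5283
H(X) = 1.9749 bits


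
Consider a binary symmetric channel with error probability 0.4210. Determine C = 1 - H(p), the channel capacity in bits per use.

For BSC with error probability p:
C = 1 - H(p) where H(p) is binary entropy
H(0.4210) = -0.4210 × log₂(0.4210) - 0.5790 × log₂(0.5790)
H(p) = 0.9819
C = 1 - 0.9819 = 0.0181 bits/use


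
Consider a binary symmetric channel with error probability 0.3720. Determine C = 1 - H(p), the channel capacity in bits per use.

For BSC with error probability p:
C = 1 - H(p) where H(p) is binary entropy
H(0.3720) = -0.3720 × log₂(0.3720) - 0.6280 × log₂(0.6280)
H(p) = 0.9522
C = 1 - 0.9522 = 0.0478 bits/use


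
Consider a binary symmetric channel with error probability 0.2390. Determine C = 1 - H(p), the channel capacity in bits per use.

For BSC with error probability p:
C = 1 - H(p) where H(p) is binary entropy
H(0.2390) = -0.2390 × log₂(0.2390) - 0.7610 × log₂(0.7610)
H(p) = 0.7934
C = 1 - 0.7934 = 0.2066 bits/use


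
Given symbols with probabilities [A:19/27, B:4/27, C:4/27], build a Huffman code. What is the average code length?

Huffman tree construction:
Combine smallest probabilities repeatedly
Resulting codes:
  A: 1 (length 1)
  B: 00 (length 2)
  C: 01 (length 2)
Average length = Σ p(s) × length(s) = 1.2963 bits


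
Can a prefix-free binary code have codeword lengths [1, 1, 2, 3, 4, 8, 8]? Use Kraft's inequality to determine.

Kraft inequality: Σ 2^(-l_i) ≤ 1 for prefix-free code
Calculating: 2^(-1) + 2^(-1) + 2^(-2) + 2^(-3) + 2^(-4) + 2^(-8) + 2^(-8)
= 0.5 + 0.5 + 0.25 + 0.125 + 0.0625 + 0.00390625 + 0.00390625
= 1.4453
Since 1.4453 > 1, prefix-free code does not exist


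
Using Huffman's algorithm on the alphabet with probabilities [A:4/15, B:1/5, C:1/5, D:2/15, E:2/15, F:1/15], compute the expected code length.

Huffman tree construction:
Combine smallest probabilities repeatedly
Resulting codes:
  A: 10 (length 2)
  B: 111 (length 3)
  C: 00 (length 2)
  D: 011 (length 3)
  E: 110 (length 3)
  F: 010 (length 3)
Average length = Σ p(s) × length(s) = 2.5333 bits


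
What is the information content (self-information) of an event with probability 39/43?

Information content I(x) = -log₂(p(x))
I = -log₂(39/43) = -log₂(0.9070)
I = 0.1409 bits


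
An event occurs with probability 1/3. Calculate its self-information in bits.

Information content I(x) = -log₂(p(x))
I = -log₂(1/3) = -log₂(0.3333)
I = 1.5850 bits


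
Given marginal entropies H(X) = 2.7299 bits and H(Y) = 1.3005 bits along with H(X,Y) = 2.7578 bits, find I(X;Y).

I(X;Y) = H(X) + H(Y) - H(X,Y)
I(X;Y) = 2.7299 + 1.3005 - 2.7578 = 1.2726 bits


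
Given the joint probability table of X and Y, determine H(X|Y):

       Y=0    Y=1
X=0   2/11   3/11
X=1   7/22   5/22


H(X|Y) = Σ_y p(y) H(X|Y=y)
  p(Y=0) = 1/2, H(X|Y=0) = 0.9457
  p(Y=1) = 1/2, H(X|Y=1) = 0.9940
H(X|Y) = 0.5000×0.9457 + 0.5000×0.9940 = 0.9698 bits


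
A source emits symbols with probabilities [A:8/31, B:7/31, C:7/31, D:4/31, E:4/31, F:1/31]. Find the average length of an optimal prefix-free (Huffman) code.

Huffman tree construction:
Combine smallest probabilities repeatedly
Resulting codes:
  A: 10 (length 2)
  B: 00 (length 2)
  C: 01 (length 2)
  D: 1111 (length 4)
  E: 110 (length 3)
  F: 1110 (length 4)
Average length = Σ p(s) × length(s) = 2.4516 bits


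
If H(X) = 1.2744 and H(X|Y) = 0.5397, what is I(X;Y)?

I(X;Y) = H(X) - H(X|Y)
I(X;Y) = 1.2744 - 0.5397 = 0.7347 bits


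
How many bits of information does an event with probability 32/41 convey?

Information content I(x) = -log₂(p(x))
I = -log₂(32/41) = -log₂(0.7805)
I = 0.3576 bits


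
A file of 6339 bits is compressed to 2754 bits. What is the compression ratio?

Compression ratio = Original / Compressed
= 6339 / 2754 = 2.30:1


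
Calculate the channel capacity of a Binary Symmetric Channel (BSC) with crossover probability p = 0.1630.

For BSC with error probability p:
C = 1 - H(p) where H(p) is binary entropy
H(0.1630) = -0.1630 × log₂(0.1630) - 0.8370 × log₂(0.8370)
H(p) = 0.6414
C = 1 - 0.6414 = 0.3586 bits/use


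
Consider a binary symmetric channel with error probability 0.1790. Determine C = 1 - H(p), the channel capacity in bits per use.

For BSC with error probability p:
C = 1 - H(p) where H(p) is binary entropy
H(0.1790) = -0.1790 × log₂(0.1790) - 0.8210 × log₂(0.8210)
H(p) = 0.6779
C = 1 - 0.6779 = 0.3221 bits/use


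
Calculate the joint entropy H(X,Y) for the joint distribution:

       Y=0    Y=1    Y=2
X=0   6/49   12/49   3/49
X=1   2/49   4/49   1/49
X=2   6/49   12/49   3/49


H(X,Y) = -Σ p(x,y) log₂ p(x,y)
  p(0,0)=6/49: -0.1224 × log₂(0.1224) = 0.3710
  p(0,1)=12/49: -0.2449 × log₂(0.2449) = 0.4971
  p(0,2)=3/49: -0.0612 × log₂(0.0612) = 0.2467
  p(1,0)=2/49: -0.0408 × log₂(0.0408) = 0.1884
  p(1,1)=4/49: -0.0816 × log₂(0.0816) = 0.2951
  p(1,2)=1/49: -0.0204 × log₂(0.0204) = 0.1146
  p(2,0)=6/49: -0.1224 × log₂(0.1224) = 0.3710
  p(2,1)=12/49: -0.2449 × log₂(0.2449) = 0.4971
  p(2,2)=3/49: -0.0612 × log₂(0.0612) = 0.2467
H(X,Y) = 2.8276 bits


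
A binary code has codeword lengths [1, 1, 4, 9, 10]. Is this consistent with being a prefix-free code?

Kraft inequality: Σ 2^(-l_i) ≤ 1 for prefix-free code
Calculating: 2^(-1) + 2^(-1) + 2^(-4) + 2^(-9) + 2^(-10)
= 0.5 + 0.5 + 0.0625 + 0.001953125 + 0.0009765625
= 1.0654
Since 1.0654 > 1, prefix-free code does not exist


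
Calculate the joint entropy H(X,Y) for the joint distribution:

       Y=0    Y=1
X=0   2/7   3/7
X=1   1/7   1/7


H(X,Y) = -Σ p(x,y) log₂ p(x,y)
  p(0,0)=2/7: -0.2857 × log₂(0.2857) = 0.5164
  p(0,1)=3/7: -0.4286 × log₂(0.4286) = 0.5239
  p(1,0)=1/7: -0.1429 × log₂(0.1429) = 0.4011
  p(1,1)=1/7: -0.1429 × log₂(0.1429) = 0.4011
H(X,Y) = 1.8424 bits


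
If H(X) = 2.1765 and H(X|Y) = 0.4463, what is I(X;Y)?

I(X;Y) = H(X) - H(X|Y)
I(X;Y) = 2.1765 - 0.4463 = 1.7302 bits


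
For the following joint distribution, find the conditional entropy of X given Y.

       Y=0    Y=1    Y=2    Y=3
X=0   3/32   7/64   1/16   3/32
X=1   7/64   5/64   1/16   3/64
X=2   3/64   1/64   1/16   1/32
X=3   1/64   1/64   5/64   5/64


H(X|Y) = Σ_y p(y) H(X|Y=y)
  p(Y=0) = 17/64, H(X|Y=0) = 1.7395
  p(Y=1) = 7/32, H(X|Y=1) = 1.5744
  p(Y=2) = 17/64, H(X|Y=2) = 1.9928
  p(Y=3) = 1/4, H(X|Y=3) = 1.8829
H(X|Y) = 0.2656×1.7395 + 0.2188×1.5744 + 0.2656×1.9928 + 0.2500×1.8829 = 1.8065 bits


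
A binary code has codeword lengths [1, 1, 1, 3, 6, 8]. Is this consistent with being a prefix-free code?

Kraft inequality: Σ 2^(-l_i) ≤ 1 for prefix-free code
Calculating: 2^(-1) + 2^(-1) + 2^(-1) + 2^(-3) + 2^(-6) + 2^(-8)
= 0.5 + 0.5 + 0.5 + 0.125 + 0.015625 + 0.00390625
= 1.6445
Since 1.6445 > 1, prefix-free code does not exist


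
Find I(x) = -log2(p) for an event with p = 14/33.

Information content I(x) = -log₂(p(x))
I = -log₂(14/33) = -log₂(0.4242)
I = 1.2370 bits


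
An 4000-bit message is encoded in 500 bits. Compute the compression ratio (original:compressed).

Compression ratio = Original / Compressed
= 4000 / 500 = 8.00:1


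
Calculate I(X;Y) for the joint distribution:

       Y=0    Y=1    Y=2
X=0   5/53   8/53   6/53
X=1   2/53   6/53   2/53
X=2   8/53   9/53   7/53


H(X) = 1.5021, H(Y) = 1.5534, H(X,Y) = 3.0334
I(X;Y) = H(X) + H(Y) - H(X,Y) = 0.0221 bits


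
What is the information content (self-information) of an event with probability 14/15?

Information content I(x) = -log₂(p(x))
I = -log₂(14/15) = -log₂(0.9333)
I = 0.0995 bits


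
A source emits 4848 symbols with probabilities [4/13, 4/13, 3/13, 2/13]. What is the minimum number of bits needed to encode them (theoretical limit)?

Entropy H = 1.9501 bits/symbol
Minimum bits = H × n = 1.9501 × 4848
= 9453.91 bits


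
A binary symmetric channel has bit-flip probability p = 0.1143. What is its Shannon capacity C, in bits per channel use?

For BSC with error probability p:
C = 1 - H(p) where H(p) is binary entropy
H(0.1143) = -0.1143 × log₂(0.1143) - 0.8857 × log₂(0.8857)
H(p) = 0.5128
C = 1 - 0.5128 = 0.4872 bits/use


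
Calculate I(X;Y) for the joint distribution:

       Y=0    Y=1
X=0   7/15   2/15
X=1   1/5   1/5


H(X) = 0.9710, H(Y) = 0.9183, H(X,Y) = 1.8295
I(X;Y) = H(X) + H(Y) - H(X,Y) = 0.0598 bits


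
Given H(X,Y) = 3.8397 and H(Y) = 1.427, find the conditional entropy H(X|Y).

Chain rule: H(X,Y) = H(X|Y) + H(Y)
H(X|Y) = H(X,Y) - H(Y) = 3.8397 - 1.427 = 2.4127 bits


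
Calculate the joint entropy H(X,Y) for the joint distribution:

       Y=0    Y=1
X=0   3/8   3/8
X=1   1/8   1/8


H(X,Y) = -Σ p(x,y) log₂ p(x,y)
  p(0,0)=3/8: -0.3750 × log₂(0.3750) = 0.5306
  p(0,1)=3/8: -0.3750 × log₂(0.3750) = 0.5306
  p(1,0)=1/8: -0.1250 × log₂(0.1250) = 0.3750
  p(1,1)=1/8: -0.1250 × log₂(0.1250) = 0.3750
H(X,Y) = 1.8113 bits


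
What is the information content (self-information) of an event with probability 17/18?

Information content I(x) = -log₂(p(x))
I = -log₂(17/18) = -log₂(0.9444)
I = 0.0825 bits


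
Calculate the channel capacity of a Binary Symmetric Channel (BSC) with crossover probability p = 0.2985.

For BSC with error probability p:
C = 1 - H(p) where H(p) is binary entropy
H(0.2985) = -0.2985 × log₂(0.2985) - 0.7015 × log₂(0.7015)
H(p) = 0.8794
C = 1 - 0.8794 = 0.1206 bits/use


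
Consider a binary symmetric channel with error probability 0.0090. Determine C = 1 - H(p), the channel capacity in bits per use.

For BSC with error probability p:
C = 1 - H(p) where H(p) is binary entropy
H(0.0090) = -0.0090 × log₂(0.0090) - 0.9910 × log₂(0.9910)
H(p) = 0.0741
C = 1 - 0.0741 = 0.9259 bits/use


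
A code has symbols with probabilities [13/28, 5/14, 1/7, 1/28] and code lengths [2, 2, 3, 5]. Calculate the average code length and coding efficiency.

Average length L = Σ p_i × l_i = 2.2500 bits
Entropy H = 1.6172 bits
Efficiency η = H/L × 100% = 71.87%


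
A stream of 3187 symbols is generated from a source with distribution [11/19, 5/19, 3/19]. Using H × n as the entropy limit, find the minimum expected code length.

Entropy H = 1.3838 bits/symbol
Minimum bits = H × n = 1.3838 × 3187
= 4410.20 bits


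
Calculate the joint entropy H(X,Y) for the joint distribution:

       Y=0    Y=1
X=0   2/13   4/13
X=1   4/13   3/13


H(X,Y) = -Σ p(x,y) log₂ p(x,y)
  p(0,0)=2/13: -0.1538 × log₂(0.1538) = 0.4155
  p(0,1)=4/13: -0.3077 × log₂(0.3077) = 0.5232
  p(1,0)=4/13: -0.3077 × log₂(0.3077) = 0.5232
  p(1,1)=3/13: -0.2308 × log₂(0.2308) = 0.4882
H(X,Y) = 1.9501 bits


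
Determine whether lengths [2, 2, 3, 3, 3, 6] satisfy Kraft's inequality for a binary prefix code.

Kraft inequality: Σ 2^(-l_i) ≤ 1 for prefix-free code
Calculating: 2^(-2) + 2^(-2) + 2^(-3) + 2^(-3) + 2^(-3) + 2^(-6)
= 0.25 + 0.25 + 0.125 + 0.125 + 0.125 + 0.015625
= 0.8906
Since 0.8906 ≤ 1, prefix-free code exists


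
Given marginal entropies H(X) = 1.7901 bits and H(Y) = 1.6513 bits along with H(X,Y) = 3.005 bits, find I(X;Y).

I(X;Y) = H(X) + H(Y) - H(X,Y)
I(X;Y) = 1.7901 + 1.6513 - 3.005 = 0.4364 bits


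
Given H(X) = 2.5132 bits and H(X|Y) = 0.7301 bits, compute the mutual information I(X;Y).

I(X;Y) = H(X) - H(X|Y)
I(X;Y) = 2.5132 - 0.7301 = 1.7831 bits


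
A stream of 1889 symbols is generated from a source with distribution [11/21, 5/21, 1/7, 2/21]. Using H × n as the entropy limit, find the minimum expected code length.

Entropy H = 1.7057 bits/symbol
Minimum bits = H × n = 1.7057 × 1889
= 3222.13 bits


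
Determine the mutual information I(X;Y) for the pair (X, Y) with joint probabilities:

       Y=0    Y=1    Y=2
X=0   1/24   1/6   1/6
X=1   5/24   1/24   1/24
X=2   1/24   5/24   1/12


H(X) = 1.5774, H(Y) = 1.5632, H(X,Y) = 2.8675
I(X;Y) = H(X) + H(Y) - H(X,Y) = 0.2731 bits


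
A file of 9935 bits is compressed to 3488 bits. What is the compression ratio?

Compression ratio = Original / Compressed
= 9935 / 3488 = 2.85:1


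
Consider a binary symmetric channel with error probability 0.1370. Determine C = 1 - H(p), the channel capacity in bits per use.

For BSC with error probability p:
C = 1 - H(p) where H(p) is binary entropy
H(0.1370) = -0.1370 × log₂(0.1370) - 0.8630 × log₂(0.8630)
H(p) = 0.5763
C = 1 - 0.5763 = 0.4237 bits/use


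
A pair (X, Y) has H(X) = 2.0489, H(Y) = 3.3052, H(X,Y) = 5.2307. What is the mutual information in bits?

I(X;Y) = H(X) + H(Y) - H(X,Y)
I(X;Y) = 2.0489 + 3.3052 - 5.2307 = 0.1234 bits


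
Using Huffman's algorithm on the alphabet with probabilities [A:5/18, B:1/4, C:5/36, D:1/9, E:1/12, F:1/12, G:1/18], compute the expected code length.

Huffman tree construction:
Combine smallest probabilities repeatedly
Resulting codes:
  A: 10 (length 2)
  B: 01 (length 2)
  C: 110 (length 3)
  D: 001 (length 3)
  E: 1111 (length 4)
  F: 000 (length 3)
  G: 1110 (length 4)
Average length = Σ p(s) × length(s) = 2.6111 bits


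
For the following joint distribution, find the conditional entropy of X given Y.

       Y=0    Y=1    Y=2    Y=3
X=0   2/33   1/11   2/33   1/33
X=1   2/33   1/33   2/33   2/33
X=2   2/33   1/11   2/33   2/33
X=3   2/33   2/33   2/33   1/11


H(X|Y) = Σ_y p(y) H(X|Y=y)
  p(Y=0) = 8/33, H(X|Y=0) = 2.0000
  p(Y=1) = 3/11, H(X|Y=1) = 1.8911
  p(Y=2) = 8/33, H(X|Y=2) = 2.0000
  p(Y=3) = 8/33, H(X|Y=3) = 1.9056
H(X|Y) = 0.2424×2.0000 + 0.2727×1.8911 + 0.2424×2.0000 + 0.2424×1.9056 = 1.9474 bits


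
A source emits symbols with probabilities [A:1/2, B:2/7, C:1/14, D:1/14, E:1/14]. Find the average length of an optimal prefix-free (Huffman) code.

Huffman tree construction:
Combine smallest probabilities repeatedly
Resulting codes:
  A: 0 (length 1)
  B: 11 (length 2)
  C: 1010 (length 4)
  D: 1011 (length 4)
  E: 100 (length 3)
Average length = Σ p(s) × length(s) = 1.8571 bits


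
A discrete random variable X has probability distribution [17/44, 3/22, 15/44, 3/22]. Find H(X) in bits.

H(X) = -Σ p(x) log₂ p(x)
  -17/44 × log₂(17/44) = 0.5301
  -3/22 × log₂(3/22) = 0.3920
  -15/44 × log₂(15/44) = 0.5293
  -3/22 × log₂(3/22) = 0.3920
H(X) = 1.8433 bits


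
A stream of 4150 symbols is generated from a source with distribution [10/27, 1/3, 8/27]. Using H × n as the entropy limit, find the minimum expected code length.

Entropy H = 1.5790 bits/symbol
Minimum bits = H × n = 1.5790 × 4150
= 6552.90 bits


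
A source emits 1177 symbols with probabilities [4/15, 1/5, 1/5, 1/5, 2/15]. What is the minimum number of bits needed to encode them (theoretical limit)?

Entropy H = 2.2892 bits/symbol
Minimum bits = H × n = 2.2892 × 1177
= 2694.44 bits


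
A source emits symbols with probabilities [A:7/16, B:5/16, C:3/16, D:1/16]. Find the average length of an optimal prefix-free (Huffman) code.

Huffman tree construction:
Combine smallest probabilities repeatedly
Resulting codes:
  A: 0 (length 1)
  B: 11 (length 2)
  C: 101 (length 3)
  D: 100 (length 3)
Average length = Σ p(s) × length(s) = 1.8125 bits


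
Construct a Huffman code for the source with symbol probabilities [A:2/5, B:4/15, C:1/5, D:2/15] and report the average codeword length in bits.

Huffman tree construction:
Combine smallest probabilities repeatedly
Resulting codes:
  A: 0 (length 1)
  B: 10 (length 2)
  C: 111 (length 3)
  D: 110 (length 3)
Average length = Σ p(s) × length(s) = 1.9333 bits


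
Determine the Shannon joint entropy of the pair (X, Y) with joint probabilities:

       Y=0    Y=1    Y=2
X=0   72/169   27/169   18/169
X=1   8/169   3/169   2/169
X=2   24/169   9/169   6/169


H(X,Y) = -Σ p(x,y) log₂ p(x,y)
  p(0,0)=72/169: -0.4260 × log₂(0.4260) = 0.5244
  p(0,1)=27/169: -0.1598 × log₂(0.1598) = 0.4227
  p(0,2)=18/169: -0.1065 × log₂(0.1065) = 0.3441
  p(1,0)=8/169: -0.0473 × log₂(0.0473) = 0.2083
  p(1,1)=3/169: -0.0178 × log₂(0.0178) = 0.1032
  p(1,2)=2/169: -0.0118 × log₂(0.0118) = 0.0758
  p(2,0)=24/169: -0.1420 × log₂(0.1420) = 0.3999
  p(2,1)=9/169: -0.0533 × log₂(0.0533) = 0.2253
  p(2,2)=6/169: -0.0355 × log₂(0.0355) = 0.1710
H(X,Y) = 2.4748 bits


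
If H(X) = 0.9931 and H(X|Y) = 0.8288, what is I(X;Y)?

I(X;Y) = H(X) - H(X|Y)
I(X;Y) = 0.9931 - 0.8288 = 0.1643 bits


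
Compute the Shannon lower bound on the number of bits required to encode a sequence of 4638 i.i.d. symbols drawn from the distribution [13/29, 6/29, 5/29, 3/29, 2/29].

Entropy H = 2.0311 bits/symbol
Minimum bits = H × n = 2.0311 × 4638
= 9420.17 bits


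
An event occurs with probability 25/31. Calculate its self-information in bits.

Information content I(x) = -log₂(p(x))
I = -log₂(25/31) = -log₂(0.8065)
I = 0.3103 bits


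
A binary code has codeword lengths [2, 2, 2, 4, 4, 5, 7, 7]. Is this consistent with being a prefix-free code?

Kraft inequality: Σ 2^(-l_i) ≤ 1 for prefix-free code
Calculating: 2^(-2) + 2^(-2) + 2^(-2) + 2^(-4) + 2^(-4) + 2^(-5) + 2^(-7) + 2^(-7)
= 0.25 + 0.25 + 0.25 + 0.0625 + 0.0625 + 0.03125 + 0.0078125 + 0.0078125
= 0.9219
Since 0.9219 ≤ 1, prefix-free code exists


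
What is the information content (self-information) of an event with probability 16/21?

Information content I(x) = -log₂(p(x))
I = -log₂(16/21) = -log₂(0.7619)
I = 0.3923 bits


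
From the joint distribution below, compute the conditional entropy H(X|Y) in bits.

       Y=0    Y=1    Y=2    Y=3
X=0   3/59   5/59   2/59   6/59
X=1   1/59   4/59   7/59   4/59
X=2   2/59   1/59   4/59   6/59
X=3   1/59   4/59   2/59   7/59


H(X|Y) = Σ_y p(y) H(X|Y=y)
  p(Y=0) = 7/59, H(X|Y=0) = 1.8424
  p(Y=1) = 14/59, H(X|Y=1) = 1.8352
  p(Y=2) = 15/59, H(X|Y=2) = 1.7968
  p(Y=3) = 23/59, H(X|Y=3) = 1.9726
H(X|Y) = 0.1186×1.8424 + 0.2373×1.8352 + 0.2542×1.7968 + 0.3898×1.9726 = 1.8799 bits


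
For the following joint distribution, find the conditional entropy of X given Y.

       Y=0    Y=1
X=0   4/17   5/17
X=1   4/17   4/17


H(X|Y) = Σ_y p(y) H(X|Y=y)
  p(Y=0) = 8/17, H(X|Y=0) = 1.0000
  p(Y=1) = 9/17, H(X|Y=1) = 0.9911
H(X|Y) = 0.4706×1.0000 + 0.5294×0.9911 = 0.9953 bits
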